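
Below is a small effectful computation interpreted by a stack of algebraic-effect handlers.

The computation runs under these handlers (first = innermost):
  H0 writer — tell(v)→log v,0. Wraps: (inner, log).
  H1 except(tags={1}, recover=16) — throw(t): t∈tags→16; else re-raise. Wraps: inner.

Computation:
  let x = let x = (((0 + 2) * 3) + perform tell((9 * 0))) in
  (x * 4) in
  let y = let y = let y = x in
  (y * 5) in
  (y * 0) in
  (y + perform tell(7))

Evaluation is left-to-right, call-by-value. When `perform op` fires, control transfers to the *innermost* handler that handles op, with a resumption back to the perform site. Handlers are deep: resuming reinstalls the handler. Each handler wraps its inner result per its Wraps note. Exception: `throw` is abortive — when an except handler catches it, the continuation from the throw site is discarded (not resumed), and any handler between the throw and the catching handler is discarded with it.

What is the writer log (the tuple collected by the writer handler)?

Step-by-step:
tell(0) @ H0 ⇒ log+=0
tell(7) @ H0 ⇒ log+=7
H0 returns (0, (0, 7))
H1 returns (0, (0, 7))
= (0, (0, 7))

Answer: (0, 7)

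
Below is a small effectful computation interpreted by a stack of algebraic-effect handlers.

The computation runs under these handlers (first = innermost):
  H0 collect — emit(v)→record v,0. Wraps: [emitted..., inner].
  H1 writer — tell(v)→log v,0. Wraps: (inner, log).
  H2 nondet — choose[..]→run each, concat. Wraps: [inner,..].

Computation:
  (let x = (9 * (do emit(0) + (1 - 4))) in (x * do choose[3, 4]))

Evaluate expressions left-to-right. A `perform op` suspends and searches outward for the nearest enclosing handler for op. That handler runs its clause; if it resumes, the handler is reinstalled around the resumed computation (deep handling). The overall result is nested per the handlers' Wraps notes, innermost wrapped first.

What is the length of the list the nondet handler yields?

Step-by-step:
emit(0) @ H0 ⇒ out+=0
choose[3, 4] @ H2
  branch[0] choose=3:
    H0 returns [0, -81]
    H1 returns ([0, -81], ())
    H2 returns [([0, -81], ())]
  branch[1] choose=4:
    H0 returns [0, -108]
    H1 returns ([0, -108], ())
    H2 returns [([0, -108], ())]
= [([0, -81], ()), ([0, -108], ())]

Answer: 2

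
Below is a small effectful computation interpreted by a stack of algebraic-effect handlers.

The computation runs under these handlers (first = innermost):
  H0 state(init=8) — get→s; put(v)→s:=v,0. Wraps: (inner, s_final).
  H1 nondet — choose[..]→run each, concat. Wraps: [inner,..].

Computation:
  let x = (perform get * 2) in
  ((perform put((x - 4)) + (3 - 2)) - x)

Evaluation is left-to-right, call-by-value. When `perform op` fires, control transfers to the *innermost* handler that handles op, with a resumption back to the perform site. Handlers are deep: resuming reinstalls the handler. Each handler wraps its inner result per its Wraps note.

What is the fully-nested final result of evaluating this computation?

Answer: [(-15, 12)]

Step-by-step:
get @ H0 ⇒ 8
put(12) @ H0 ⇒ s:=12
H0 returns (-15, 12)
H1 returns [(-15, 12)]
= [(-15, 12)]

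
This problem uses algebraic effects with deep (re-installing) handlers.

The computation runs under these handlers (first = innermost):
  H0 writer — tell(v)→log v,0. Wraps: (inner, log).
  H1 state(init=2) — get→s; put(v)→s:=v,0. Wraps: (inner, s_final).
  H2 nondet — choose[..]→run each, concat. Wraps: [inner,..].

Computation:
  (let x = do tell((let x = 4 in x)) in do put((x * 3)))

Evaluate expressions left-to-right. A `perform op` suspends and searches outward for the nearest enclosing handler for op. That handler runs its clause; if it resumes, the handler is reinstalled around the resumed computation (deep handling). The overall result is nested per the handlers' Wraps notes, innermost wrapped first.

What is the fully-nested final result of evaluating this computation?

Evaluation trace:
tell(4) @ H0 ⇒ log+=4
put(0) @ H1 ⇒ s:=0
H0 returns (0, (4))
H1 returns ((0, (4)), 0)
H2 returns [((0, (4)), 0)]
= [((0, (4)), 0)]

Answer: [((0, (4)), 0)]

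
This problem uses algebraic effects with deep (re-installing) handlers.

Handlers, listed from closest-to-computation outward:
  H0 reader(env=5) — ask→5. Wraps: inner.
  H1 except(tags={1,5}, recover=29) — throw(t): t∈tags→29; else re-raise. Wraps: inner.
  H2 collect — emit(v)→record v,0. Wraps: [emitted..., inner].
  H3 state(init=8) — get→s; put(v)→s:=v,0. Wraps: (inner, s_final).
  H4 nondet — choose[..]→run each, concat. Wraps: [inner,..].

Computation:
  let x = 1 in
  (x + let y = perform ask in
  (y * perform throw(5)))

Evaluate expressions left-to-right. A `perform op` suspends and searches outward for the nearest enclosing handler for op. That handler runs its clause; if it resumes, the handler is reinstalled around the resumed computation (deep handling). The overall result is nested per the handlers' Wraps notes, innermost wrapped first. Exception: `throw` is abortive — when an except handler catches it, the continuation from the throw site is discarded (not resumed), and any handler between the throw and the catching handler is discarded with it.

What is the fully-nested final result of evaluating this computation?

Answer: [([29], 8)]

Working:
ask @ H0 ⇒ 5
throw(5) @ H1 caught ⇒ 29
H2 returns [29]
H3 returns ([29], 8)
H4 returns [([29], 8)]
= [([29], 8)]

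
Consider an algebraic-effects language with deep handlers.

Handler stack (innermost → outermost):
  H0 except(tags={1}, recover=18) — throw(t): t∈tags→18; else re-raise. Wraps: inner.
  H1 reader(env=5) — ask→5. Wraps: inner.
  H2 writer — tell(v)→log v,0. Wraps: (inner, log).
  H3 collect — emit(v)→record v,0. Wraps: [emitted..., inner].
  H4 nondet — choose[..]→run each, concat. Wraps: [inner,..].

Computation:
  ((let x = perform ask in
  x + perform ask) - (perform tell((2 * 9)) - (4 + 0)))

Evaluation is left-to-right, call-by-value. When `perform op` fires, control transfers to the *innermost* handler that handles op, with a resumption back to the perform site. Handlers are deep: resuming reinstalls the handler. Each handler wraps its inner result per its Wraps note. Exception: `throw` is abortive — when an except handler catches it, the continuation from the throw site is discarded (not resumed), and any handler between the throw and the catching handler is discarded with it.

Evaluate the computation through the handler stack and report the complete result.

Evaluation trace:
ask @ H1 ⇒ 5
ask @ H1 ⇒ 5
tell(18) @ H2 ⇒ log+=18
H0 returns 14
H1 returns 14
H2 returns (14, (18))
H3 returns [(14, (18))]
H4 returns [[(14, (18))]]
= [[(14, (18))]]

Answer: [[(14, (18))]]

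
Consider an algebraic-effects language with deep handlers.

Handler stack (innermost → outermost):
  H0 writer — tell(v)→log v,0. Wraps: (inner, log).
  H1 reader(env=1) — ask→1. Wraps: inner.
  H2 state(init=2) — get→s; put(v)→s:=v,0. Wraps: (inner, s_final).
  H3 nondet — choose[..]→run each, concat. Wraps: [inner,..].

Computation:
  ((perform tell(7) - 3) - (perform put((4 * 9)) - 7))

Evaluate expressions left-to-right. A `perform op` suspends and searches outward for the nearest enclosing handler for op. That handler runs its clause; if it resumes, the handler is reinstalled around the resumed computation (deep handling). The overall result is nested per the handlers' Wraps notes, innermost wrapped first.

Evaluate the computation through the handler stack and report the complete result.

Step-by-step:
tell(7) @ H0 ⇒ log+=7
put(36) @ H2 ⇒ s:=36
H0 returns (4, (7))
H1 returns (4, (7))
H2 returns ((4, (7)), 36)
H3 returns [((4, (7)), 36)]
= [((4, (7)), 36)]

Answer: [((4, (7)), 36)]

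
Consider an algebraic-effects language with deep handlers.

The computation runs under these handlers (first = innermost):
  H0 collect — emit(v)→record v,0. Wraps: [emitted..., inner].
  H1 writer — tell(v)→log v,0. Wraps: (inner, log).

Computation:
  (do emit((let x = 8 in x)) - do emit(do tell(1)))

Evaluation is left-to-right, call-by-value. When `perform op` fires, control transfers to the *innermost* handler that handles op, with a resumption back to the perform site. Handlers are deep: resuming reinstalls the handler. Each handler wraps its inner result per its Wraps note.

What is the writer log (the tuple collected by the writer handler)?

Answer: (1)

Step-by-step:
emit(8) @ H0 ⇒ out+=8
tell(1) @ H1 ⇒ log+=1
emit(0) @ H0 ⇒ out+=0
H0 returns [8, 0, 0]
H1 returns ([8, 0, 0], (1))
= ([8, 0, 0], (1))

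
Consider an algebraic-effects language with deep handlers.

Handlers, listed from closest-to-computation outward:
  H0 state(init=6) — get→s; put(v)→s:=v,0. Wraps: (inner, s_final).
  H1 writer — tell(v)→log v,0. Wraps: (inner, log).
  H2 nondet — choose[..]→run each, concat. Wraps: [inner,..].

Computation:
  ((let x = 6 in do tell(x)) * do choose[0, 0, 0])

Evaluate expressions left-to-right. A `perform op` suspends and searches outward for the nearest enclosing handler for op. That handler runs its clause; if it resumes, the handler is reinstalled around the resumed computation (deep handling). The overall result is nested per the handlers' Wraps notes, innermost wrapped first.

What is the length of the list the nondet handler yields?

Answer: 3

Evaluation trace:
tell(6) @ H1 ⇒ log+=6
choose[0, 0, 0] @ H2
  branch[0] choose=0:
    H0 returns (0, 6)
    H1 returns ((0, 6), (6))
    H2 returns [((0, 6), (6))]
  branch[1] choose=0:
    H0 returns (0, 6)
    H1 returns ((0, 6), (6))
    H2 returns [((0, 6), (6))]
  branch[2] choose=0:
    H0 returns (0, 6)
    H1 returns ((0, 6), (6))
    H2 returns [((0, 6), (6))]
= [((0, 6), (6)), ((0, 6), (6)), ((0, 6), (6))]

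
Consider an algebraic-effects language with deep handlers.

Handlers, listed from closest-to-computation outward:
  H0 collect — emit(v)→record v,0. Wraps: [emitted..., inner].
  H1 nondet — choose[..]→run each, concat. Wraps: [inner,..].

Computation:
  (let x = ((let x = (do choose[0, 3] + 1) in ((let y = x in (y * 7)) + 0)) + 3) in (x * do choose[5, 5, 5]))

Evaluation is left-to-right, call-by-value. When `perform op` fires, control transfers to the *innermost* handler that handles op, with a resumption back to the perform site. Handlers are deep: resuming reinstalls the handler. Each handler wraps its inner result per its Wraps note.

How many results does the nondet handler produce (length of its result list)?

Answer: 6

Step-by-step:
choose[0, 3] @ H1
  branch[0] choose=0:
    choose[5, 5, 5] @ H1
      branch[0] choose=5:
        H0 returns [50]
        H1 returns [[50]]
      branch[1] choose=5:
        H0 returns [50]
        H1 returns [[50]]
      branch[2] choose=5:
        H0 returns [50]
        H1 returns [[50]]
  branch[1] choose=3:
    choose[5, 5, 5] @ H1
      branch[0] choose=5:
        H0 returns [155]
        H1 returns [[155]]
      branch[1] choose=5:
        H0 returns [155]
        H1 returns [[155]]
      branch[2] choose=5:
        H0 returns [155]
        H1 returns [[155]]
= [[50], [50], [50], [155], [155], [155]]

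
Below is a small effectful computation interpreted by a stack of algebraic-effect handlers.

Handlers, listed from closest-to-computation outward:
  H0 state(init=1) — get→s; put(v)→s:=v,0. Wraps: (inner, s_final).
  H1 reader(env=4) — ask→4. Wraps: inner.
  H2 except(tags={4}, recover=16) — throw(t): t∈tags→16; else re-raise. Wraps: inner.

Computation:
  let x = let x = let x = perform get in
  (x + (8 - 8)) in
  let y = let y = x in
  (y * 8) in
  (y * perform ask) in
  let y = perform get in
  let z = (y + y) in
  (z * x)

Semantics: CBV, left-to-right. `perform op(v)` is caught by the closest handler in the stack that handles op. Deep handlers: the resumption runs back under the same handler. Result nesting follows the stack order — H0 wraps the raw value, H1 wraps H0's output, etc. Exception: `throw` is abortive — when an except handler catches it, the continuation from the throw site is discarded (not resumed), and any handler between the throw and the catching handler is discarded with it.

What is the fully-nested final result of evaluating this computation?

Answer: (64, 1)

Working:
get @ H0 ⇒ 1
ask @ H1 ⇒ 4
get @ H0 ⇒ 1
H0 returns (64, 1)
H1 returns (64, 1)
H2 returns (64, 1)
= (64, 1)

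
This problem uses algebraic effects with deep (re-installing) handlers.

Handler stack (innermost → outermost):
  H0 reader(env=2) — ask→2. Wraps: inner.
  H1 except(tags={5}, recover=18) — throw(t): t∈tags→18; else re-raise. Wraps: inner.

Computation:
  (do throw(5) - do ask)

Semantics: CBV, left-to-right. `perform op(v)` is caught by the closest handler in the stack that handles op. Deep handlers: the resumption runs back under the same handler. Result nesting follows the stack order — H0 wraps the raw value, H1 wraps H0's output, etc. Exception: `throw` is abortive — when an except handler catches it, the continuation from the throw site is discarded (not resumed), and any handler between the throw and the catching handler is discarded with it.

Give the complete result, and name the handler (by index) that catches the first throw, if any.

Answer: 18 ; first throw caught by: H1

Step-by-step:
throw(5) @ H1 caught ⇒ 18
= 18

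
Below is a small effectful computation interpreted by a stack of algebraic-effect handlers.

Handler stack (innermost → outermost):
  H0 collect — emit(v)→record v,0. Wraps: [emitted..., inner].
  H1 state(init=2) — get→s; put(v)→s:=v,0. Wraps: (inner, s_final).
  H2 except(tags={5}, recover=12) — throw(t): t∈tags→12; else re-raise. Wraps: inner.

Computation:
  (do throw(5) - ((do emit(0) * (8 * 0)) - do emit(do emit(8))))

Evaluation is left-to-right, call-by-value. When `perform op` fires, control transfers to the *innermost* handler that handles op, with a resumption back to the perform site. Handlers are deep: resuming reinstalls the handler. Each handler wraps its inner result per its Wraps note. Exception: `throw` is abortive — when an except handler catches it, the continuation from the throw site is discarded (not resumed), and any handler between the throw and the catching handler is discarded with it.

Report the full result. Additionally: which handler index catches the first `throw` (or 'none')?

Answer: 12 ; first throw caught by: H2

Working:
throw(5) @ H2 caught ⇒ 12
= 12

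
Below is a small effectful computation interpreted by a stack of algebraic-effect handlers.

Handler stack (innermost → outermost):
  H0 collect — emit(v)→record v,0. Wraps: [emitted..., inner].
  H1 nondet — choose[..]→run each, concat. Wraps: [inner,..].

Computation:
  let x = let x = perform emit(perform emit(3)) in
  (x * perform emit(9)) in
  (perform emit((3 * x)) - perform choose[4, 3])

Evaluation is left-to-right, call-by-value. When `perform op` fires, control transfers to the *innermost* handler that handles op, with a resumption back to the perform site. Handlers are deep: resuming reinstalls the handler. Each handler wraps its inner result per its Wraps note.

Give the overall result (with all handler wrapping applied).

Working:
emit(3) @ H0 ⇒ out+=3
emit(0) @ H0 ⇒ out+=0
emit(9) @ H0 ⇒ out+=9
emit(0) @ H0 ⇒ out+=0
choose[4, 3] @ H1
  branch[0] choose=4:
    H0 returns [3, 0, 9, 0, -4]
    H1 returns [[3, 0, 9, 0, -4]]
  branch[1] choose=3:
    H0 returns [3, 0, 9, 0, -3]
    H1 returns [[3, 0, 9, 0, -3]]
= [[3, 0, 9, 0, -4], [3, 0, 9, 0, -3]]

Answer: [[3, 0, 9, 0, -4], [3, 0, 9, 0, -3]]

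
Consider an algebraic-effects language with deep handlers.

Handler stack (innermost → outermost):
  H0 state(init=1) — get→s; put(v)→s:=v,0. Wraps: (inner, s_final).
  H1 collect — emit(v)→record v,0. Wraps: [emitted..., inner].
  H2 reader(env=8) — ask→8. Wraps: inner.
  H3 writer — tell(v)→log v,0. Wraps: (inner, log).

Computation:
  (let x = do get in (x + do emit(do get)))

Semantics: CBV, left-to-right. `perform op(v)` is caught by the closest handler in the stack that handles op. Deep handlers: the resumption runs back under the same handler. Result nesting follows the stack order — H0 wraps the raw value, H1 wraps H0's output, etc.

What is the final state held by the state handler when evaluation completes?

Answer: 1

Evaluation trace:
get @ H0 ⇒ 1
get @ H0 ⇒ 1
emit(1) @ H1 ⇒ out+=1
H0 returns (1, 1)
H1 returns [1, (1, 1)]
H2 returns [1, (1, 1)]
H3 returns ([1, (1, 1)], ())
= ([1, (1, 1)], ())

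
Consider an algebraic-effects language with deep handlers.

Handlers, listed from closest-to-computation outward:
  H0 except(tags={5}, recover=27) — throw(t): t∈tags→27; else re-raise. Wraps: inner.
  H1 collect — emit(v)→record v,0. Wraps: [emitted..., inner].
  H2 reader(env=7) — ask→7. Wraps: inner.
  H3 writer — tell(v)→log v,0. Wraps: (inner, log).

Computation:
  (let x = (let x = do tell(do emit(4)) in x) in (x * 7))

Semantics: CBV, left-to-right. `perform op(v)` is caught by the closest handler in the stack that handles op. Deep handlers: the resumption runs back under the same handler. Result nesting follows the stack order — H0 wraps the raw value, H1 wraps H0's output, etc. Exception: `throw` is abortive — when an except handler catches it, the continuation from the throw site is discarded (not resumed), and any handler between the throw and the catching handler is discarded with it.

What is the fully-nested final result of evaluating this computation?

Step-by-step:
emit(4) @ H1 ⇒ out+=4
tell(0) @ H3 ⇒ log+=0
H0 returns 0
H1 returns [4, 0]
H2 returns [4, 0]
H3 returns ([4, 0], (0))
= ([4, 0], (0))

Answer: ([4, 0], (0))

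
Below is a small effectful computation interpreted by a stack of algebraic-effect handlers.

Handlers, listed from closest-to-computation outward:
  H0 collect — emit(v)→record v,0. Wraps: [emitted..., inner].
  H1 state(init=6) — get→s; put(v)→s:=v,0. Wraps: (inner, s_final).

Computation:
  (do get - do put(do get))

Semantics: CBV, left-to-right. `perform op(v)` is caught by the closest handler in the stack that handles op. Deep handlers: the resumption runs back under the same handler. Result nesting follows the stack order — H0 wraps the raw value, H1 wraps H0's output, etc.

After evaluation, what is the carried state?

Answer: 6

Step-by-step:
get @ H1 ⇒ 6
get @ H1 ⇒ 6
put(6) @ H1 ⇒ s:=6
H0 returns [6]
H1 returns ([6], 6)
= ([6], 6)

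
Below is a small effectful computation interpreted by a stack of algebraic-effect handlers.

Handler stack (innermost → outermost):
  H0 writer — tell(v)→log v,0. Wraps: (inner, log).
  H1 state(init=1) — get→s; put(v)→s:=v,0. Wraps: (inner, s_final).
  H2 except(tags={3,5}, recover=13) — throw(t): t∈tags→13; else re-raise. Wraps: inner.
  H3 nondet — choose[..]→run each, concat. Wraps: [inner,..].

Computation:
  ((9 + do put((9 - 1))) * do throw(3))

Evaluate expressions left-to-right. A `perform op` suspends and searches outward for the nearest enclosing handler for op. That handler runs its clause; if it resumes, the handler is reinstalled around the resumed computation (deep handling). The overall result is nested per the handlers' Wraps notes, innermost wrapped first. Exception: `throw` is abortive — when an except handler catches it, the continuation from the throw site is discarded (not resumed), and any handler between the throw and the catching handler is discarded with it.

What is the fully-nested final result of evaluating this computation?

Answer: [13]

Evaluation trace:
put(8) @ H1 ⇒ s:=8
throw(3) @ H2 caught ⇒ 13
H3 returns [13]
= [13]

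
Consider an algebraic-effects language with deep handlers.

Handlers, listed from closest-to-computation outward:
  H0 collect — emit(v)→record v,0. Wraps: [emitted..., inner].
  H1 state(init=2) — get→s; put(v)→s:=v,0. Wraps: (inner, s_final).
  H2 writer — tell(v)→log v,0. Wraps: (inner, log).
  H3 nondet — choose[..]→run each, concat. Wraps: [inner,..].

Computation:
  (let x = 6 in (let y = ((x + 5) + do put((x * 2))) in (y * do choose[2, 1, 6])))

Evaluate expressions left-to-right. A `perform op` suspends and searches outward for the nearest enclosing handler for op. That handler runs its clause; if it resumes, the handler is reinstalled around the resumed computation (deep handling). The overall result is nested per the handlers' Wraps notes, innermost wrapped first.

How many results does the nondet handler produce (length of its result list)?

Evaluation trace:
put(12) @ H1 ⇒ s:=12
choose[2, 1, 6] @ H3
  branch[0] choose=2:
    H0 returns [22]
    H1 returns ([22], 12)
    H2 returns (([22], 12), ())
    H3 returns [(([22], 12), ())]
  branch[1] choose=1:
    H0 returns [11]
    H1 returns ([11], 12)
    H2 returns (([11], 12), ())
    H3 returns [(([11], 12), ())]
  branch[2] choose=6:
    H0 returns [66]
    H1 returns ([66], 12)
    H2 returns (([66], 12), ())
    H3 returns [(([66], 12), ())]
= [(([22], 12), ()), (([11], 12), ()), (([66], 12), ())]

Answer: 3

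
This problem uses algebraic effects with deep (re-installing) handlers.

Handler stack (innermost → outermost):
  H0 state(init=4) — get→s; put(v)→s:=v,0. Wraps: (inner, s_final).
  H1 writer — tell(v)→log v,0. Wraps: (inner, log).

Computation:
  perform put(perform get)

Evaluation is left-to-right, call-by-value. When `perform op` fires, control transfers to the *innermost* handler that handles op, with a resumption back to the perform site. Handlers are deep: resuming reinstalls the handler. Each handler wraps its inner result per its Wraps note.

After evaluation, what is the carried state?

Evaluation trace:
get @ H0 ⇒ 4
put(4) @ H0 ⇒ s:=4
H0 returns (0, 4)
H1 returns ((0, 4), ())
= ((0, 4), ())

Answer: 4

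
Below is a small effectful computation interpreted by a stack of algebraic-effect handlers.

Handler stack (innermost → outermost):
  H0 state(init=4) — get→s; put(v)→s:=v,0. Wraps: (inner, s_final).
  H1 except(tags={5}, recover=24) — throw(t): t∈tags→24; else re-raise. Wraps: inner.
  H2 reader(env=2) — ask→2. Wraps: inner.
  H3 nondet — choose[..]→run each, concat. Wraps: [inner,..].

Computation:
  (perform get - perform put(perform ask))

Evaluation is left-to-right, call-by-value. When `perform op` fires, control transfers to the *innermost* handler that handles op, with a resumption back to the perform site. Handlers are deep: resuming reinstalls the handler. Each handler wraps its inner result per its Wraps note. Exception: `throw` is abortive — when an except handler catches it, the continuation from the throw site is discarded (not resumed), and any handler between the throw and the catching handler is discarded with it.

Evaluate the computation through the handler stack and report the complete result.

Evaluation trace:
get @ H0 ⇒ 4
ask @ H2 ⇒ 2
put(2) @ H0 ⇒ s:=2
H0 returns (4, 2)
H1 returns (4, 2)
H2 returns (4, 2)
H3 returns [(4, 2)]
= [(4, 2)]

Answer: [(4, 2)]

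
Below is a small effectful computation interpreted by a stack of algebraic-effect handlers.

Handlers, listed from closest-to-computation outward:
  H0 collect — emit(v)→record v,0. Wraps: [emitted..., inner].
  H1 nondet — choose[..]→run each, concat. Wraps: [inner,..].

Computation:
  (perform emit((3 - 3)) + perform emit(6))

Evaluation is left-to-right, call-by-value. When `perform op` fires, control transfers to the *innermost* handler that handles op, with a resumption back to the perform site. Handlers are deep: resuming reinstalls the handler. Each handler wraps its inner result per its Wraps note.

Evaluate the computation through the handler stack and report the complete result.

Answer: [[0, 6, 0]]

Step-by-step:
emit(0) @ H0 ⇒ out+=0
emit(6) @ H0 ⇒ out+=6
H0 returns [0, 6, 0]
H1 returns [[0, 6, 0]]
= [[0, 6, 0]]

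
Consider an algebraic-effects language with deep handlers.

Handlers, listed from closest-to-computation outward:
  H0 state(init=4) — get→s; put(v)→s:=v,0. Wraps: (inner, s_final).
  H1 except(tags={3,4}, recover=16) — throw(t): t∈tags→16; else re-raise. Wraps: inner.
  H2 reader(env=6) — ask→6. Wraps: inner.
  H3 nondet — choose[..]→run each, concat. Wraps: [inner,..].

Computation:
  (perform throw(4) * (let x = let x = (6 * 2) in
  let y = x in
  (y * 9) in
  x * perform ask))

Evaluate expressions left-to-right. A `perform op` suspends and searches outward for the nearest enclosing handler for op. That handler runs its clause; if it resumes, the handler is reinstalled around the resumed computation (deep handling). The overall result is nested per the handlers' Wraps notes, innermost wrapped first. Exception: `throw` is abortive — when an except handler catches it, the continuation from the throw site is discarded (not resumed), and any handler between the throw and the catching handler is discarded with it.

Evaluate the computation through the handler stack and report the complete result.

Step-by-step:
throw(4) @ H1 caught ⇒ 16
H2 returns 16
H3 returns [16]
= [16]

Answer: [16]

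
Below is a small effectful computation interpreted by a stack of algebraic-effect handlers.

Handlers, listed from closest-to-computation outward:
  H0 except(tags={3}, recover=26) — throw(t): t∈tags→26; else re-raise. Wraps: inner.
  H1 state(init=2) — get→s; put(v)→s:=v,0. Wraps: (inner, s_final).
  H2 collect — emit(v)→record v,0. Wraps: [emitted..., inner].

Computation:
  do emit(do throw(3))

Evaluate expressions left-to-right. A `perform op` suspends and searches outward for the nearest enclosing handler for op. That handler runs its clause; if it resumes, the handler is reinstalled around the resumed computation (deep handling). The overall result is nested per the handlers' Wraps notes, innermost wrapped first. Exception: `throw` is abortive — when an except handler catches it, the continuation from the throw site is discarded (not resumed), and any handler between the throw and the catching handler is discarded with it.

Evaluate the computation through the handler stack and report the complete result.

Answer: [(26, 2)]

Evaluation trace:
throw(3) @ H0 caught ⇒ 26
H1 returns (26, 2)
H2 returns [(26, 2)]
= [(26, 2)]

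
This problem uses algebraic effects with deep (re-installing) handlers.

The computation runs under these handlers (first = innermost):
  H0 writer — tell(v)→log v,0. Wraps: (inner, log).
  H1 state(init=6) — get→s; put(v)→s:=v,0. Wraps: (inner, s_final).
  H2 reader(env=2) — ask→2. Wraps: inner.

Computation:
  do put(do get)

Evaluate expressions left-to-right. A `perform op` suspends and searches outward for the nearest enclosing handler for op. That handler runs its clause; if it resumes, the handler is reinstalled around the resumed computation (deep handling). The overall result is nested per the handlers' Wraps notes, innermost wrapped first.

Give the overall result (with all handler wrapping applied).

Answer: ((0, ()), 6)

Evaluation trace:
get @ H1 ⇒ 6
put(6) @ H1 ⇒ s:=6
H0 returns (0, ())
H1 returns ((0, ()), 6)
H2 returns ((0, ()), 6)
= ((0, ()), 6)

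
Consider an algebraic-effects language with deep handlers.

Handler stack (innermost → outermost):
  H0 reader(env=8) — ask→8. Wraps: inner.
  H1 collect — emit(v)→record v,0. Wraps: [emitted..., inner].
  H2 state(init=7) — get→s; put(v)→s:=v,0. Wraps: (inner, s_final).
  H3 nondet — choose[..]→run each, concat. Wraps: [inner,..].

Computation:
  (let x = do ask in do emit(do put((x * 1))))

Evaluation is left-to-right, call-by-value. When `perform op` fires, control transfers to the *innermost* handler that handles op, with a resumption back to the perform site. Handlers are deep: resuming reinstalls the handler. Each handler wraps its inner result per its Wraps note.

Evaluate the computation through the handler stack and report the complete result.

Evaluation trace:
ask @ H0 ⇒ 8
put(8) @ H2 ⇒ s:=8
emit(0) @ H1 ⇒ out+=0
H0 returns 0
H1 returns [0, 0]
H2 returns ([0, 0], 8)
H3 returns [([0, 0], 8)]
= [([0, 0], 8)]

Answer: [([0, 0], 8)]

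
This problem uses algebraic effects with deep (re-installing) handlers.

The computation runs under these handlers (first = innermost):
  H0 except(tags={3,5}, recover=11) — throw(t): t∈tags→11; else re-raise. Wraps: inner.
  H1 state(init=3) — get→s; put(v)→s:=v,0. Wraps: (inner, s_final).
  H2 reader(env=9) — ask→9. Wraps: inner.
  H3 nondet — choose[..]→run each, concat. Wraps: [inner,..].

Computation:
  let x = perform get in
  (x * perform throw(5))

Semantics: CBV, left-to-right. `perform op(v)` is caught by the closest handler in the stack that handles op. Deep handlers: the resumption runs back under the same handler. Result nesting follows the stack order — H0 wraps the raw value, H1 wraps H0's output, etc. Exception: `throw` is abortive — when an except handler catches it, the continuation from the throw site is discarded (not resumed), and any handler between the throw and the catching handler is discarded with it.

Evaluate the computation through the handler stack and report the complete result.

Answer: [(11, 3)]

Step-by-step:
get @ H1 ⇒ 3
throw(5) @ H0 caught ⇒ 11
H1 returns (11, 3)
H2 returns (11, 3)
H3 returns [(11, 3)]
= [(11, 3)]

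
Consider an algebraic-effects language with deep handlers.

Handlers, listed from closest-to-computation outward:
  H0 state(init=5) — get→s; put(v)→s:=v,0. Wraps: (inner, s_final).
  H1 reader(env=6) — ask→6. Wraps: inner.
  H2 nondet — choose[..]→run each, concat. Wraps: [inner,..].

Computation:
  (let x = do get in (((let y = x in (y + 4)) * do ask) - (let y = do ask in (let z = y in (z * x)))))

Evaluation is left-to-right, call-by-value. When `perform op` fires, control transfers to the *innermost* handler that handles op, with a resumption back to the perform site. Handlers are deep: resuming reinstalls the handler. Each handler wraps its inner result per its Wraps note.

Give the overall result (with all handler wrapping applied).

Step-by-step:
get @ H0 ⇒ 5
ask @ H1 ⇒ 6
ask @ H1 ⇒ 6
H0 returns (24, 5)
H1 returns (24, 5)
H2 returns [(24, 5)]
= [(24, 5)]

Answer: [(24, 5)]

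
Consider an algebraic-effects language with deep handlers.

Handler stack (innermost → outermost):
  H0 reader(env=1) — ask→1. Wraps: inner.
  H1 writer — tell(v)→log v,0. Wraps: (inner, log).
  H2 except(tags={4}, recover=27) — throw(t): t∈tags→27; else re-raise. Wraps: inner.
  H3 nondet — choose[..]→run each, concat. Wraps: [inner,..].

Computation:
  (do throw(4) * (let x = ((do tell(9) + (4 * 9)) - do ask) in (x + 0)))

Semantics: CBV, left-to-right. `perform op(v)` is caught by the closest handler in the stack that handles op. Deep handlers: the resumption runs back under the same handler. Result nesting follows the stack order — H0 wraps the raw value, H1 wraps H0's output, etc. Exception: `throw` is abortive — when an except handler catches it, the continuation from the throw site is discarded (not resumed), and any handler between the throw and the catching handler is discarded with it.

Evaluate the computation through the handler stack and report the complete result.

Step-by-step:
throw(4) @ H2 caught ⇒ 27
H3 returns [27]
= [27]

Answer: [27]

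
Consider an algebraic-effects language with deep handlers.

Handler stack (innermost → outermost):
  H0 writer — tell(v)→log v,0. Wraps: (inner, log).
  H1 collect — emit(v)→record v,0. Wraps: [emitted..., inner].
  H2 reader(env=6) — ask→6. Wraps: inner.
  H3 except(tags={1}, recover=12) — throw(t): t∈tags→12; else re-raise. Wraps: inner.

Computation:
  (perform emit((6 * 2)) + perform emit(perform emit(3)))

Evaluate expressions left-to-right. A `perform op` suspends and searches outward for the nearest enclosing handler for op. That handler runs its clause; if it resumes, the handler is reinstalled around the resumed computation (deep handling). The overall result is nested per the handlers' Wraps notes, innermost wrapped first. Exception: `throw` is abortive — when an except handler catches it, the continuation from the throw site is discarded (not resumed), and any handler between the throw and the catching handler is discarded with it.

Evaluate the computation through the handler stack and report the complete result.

Step-by-step:
emit(12) @ H1 ⇒ out+=12
emit(3) @ H1 ⇒ out+=3
emit(0) @ H1 ⇒ out+=0
H0 returns (0, ())
H1 returns [12, 3, 0, (0, ())]
H2 returns [12, 3, 0, (0, ())]
H3 returns [12, 3, 0, (0, ())]
= [12, 3, 0, (0, ())]

Answer: [12, 3, 0, (0, ())]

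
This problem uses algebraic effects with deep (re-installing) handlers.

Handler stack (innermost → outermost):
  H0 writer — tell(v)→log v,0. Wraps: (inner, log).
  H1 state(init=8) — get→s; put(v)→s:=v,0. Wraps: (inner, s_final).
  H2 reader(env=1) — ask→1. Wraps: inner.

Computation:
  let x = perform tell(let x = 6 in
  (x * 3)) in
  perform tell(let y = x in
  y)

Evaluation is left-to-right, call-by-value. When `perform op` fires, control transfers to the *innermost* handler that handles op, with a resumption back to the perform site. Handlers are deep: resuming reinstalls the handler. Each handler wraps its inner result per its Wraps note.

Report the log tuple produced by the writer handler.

Answer: (18, 0)

Evaluation trace:
tell(18) @ H0 ⇒ log+=18
tell(0) @ H0 ⇒ log+=0
H0 returns (0, (18, 0))
H1 returns ((0, (18, 0)), 8)
H2 returns ((0, (18, 0)), 8)
= ((0, (18, 0)), 8)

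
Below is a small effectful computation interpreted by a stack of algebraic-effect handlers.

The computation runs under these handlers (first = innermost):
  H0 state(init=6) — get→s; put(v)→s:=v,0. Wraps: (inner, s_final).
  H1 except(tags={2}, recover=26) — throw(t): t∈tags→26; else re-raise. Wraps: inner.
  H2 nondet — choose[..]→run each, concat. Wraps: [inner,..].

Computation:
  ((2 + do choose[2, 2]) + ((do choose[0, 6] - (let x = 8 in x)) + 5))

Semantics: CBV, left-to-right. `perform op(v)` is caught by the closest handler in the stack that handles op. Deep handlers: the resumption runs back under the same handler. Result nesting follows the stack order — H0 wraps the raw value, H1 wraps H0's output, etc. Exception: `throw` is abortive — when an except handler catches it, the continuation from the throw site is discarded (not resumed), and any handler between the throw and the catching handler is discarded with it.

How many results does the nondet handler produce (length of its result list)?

Step-by-step:
choose[2, 2] @ H2
  branch[0] choose=2:
    choose[0, 6] @ H2
      branch[0] choose=0:
        H0 returns (1, 6)
        H1 returns (1, 6)
        H2 returns [(1, 6)]
      branch[1] choose=6:
        H0 returns (7, 6)
        H1 returns (7, 6)
        H2 returns [(7, 6)]
  branch[1] choose=2:
    choose[0, 6] @ H2
      branch[0] choose=0:
        H0 returns (1, 6)
        H1 returns (1, 6)
        H2 returns [(1, 6)]
      branch[1] choose=6:
        H0 returns (7, 6)
        H1 returns (7, 6)
        H2 returns [(7, 6)]
= [(1, 6), (7, 6), (1, 6), (7, 6)]

Answer: 4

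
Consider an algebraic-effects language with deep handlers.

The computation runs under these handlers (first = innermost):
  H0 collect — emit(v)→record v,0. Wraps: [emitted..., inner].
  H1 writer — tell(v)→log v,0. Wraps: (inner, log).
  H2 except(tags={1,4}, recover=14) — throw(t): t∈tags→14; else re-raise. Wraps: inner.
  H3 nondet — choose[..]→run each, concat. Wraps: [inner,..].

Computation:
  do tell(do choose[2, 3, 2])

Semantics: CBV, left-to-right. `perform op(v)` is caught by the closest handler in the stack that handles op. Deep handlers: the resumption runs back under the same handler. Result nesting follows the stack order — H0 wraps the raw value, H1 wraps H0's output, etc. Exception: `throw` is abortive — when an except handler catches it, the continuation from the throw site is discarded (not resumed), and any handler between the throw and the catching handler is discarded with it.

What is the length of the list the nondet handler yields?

Answer: 3

Evaluation trace:
choose[2, 3, 2] @ H3
  branch[0] choose=2:
    tell(2) @ H1 ⇒ log+=2
    H0 returns [0]
    H1 returns ([0], (2))
    H2 returns ([0], (2))
    H3 returns [([0], (2))]
  branch[1] choose=3:
    tell(3) @ H1 ⇒ log+=3
    H0 returns [0]
    H1 returns ([0], (3))
    H2 returns ([0], (3))
    H3 returns [([0], (3))]
  branch[2] choose=2:
    tell(2) @ H1 ⇒ log+=2
    H0 returns [0]
    H1 returns ([0], (2))
    H2 returns ([0], (2))
    H3 returns [([0], (2))]
= [([0], (2)), ([0], (3)), ([0], (2))]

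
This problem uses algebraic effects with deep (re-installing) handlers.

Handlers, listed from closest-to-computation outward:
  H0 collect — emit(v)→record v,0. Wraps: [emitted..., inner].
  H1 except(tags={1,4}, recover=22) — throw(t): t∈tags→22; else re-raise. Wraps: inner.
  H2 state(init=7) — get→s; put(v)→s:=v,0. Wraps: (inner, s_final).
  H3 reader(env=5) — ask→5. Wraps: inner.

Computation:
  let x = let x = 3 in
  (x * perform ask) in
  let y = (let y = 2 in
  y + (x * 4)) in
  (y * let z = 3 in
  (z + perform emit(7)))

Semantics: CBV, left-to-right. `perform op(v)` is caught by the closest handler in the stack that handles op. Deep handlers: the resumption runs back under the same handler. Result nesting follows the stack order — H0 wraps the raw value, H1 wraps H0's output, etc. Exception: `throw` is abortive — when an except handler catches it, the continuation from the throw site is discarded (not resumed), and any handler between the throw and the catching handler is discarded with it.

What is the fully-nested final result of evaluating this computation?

Answer: ([7, 186], 7)

Evaluation trace:
ask @ H3 ⇒ 5
emit(7) @ H0 ⇒ out+=7
H0 returns [7, 186]
H1 returns [7, 186]
H2 returns ([7, 186], 7)
H3 returns ([7, 186], 7)
= ([7, 186], 7)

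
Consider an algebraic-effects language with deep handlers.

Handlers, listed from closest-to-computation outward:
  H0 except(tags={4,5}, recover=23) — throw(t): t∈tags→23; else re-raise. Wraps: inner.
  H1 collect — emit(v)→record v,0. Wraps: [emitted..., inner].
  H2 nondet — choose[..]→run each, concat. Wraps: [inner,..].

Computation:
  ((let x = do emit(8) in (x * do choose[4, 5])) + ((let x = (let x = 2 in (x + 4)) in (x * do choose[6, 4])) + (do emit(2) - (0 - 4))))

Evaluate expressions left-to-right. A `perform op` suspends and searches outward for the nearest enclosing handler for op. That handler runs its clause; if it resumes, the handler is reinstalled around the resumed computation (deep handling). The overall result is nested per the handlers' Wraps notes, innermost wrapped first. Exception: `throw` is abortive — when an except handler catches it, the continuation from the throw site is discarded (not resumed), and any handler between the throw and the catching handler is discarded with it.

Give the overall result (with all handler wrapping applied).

Answer: [[8, 2, 40], [8, 2, 28], [8, 2, 40], [8, 2, 28]]

Step-by-step:
emit(8) @ H1 ⇒ out+=8
choose[4, 5] @ H2
  branch[0] choose=4:
    choose[6, 4] @ H2
      branch[0] choose=6:
        emit(2) @ H1 ⇒ out+=2
        H0 returns 40
        H1 returns [8, 2, 40]
        H2 returns [[8, 2, 40]]
      branch[1] choose=4:
        emit(2) @ H1 ⇒ out+=2
        H0 returns 28
        H1 returns [8, 2, 28]
        H2 returns [[8, 2, 28]]
  branch[1] choose=5:
    choose[6, 4] @ H2
      branch[0] choose=6:
        emit(2) @ H1 ⇒ out+=2
        H0 returns 40
        H1 returns [8, 2, 40]
        H2 returns [[8, 2, 40]]
      branch[1] choose=4:
        emit(2) @ H1 ⇒ out+=2
        H0 returns 28
        H1 returns [8, 2, 28]
        H2 returns [[8, 2, 28]]
= [[8, 2, 40], [8, 2, 28], [8, 2, 40], [8, 2, 28]]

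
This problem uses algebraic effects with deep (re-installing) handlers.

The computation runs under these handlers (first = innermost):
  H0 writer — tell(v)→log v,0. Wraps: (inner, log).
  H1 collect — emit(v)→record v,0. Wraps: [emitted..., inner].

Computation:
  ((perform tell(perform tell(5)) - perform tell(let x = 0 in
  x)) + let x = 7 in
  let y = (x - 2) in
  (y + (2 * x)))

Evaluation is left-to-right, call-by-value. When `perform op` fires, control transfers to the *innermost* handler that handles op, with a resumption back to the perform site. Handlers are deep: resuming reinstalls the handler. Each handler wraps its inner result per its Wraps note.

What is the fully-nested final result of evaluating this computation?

Answer: [(19, (5, 0, 0))]

Working:
tell(5) @ H0 ⇒ log+=5
tell(0) @ H0 ⇒ log+=0
tell(0) @ H0 ⇒ log+=0
H0 returns (19, (5, 0, 0))
H1 returns [(19, (5, 0, 0))]
= [(19, (5, 0, 0))]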